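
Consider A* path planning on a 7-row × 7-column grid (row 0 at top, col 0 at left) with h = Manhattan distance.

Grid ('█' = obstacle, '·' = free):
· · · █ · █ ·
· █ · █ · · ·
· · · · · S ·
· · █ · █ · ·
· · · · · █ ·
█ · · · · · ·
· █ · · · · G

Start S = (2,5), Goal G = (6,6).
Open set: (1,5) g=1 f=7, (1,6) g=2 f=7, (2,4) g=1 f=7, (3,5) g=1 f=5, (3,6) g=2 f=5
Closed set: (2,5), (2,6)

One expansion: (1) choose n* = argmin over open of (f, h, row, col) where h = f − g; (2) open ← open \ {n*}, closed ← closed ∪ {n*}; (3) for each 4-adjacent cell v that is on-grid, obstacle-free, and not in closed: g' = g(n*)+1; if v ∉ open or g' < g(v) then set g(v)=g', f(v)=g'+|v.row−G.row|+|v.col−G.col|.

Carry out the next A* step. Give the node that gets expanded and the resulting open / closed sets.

step 1: expand (3,6) (f=5, h=3) → closed; open now [(1,5) g=1 f=7, (1,6) g=2 f=7, (2,4) g=1 f=7, (3,5) g=1 f=5, (4,6) g=3 f=5]

expanded=(3,6); open=[(1,5) g=1 f=7, (1,6) g=2 f=7, (2,4) g=1 f=7, (3,5) g=1 f=5, (4,6) g=3 f=5]; closed=[(2,5), (2,6), (3,6)]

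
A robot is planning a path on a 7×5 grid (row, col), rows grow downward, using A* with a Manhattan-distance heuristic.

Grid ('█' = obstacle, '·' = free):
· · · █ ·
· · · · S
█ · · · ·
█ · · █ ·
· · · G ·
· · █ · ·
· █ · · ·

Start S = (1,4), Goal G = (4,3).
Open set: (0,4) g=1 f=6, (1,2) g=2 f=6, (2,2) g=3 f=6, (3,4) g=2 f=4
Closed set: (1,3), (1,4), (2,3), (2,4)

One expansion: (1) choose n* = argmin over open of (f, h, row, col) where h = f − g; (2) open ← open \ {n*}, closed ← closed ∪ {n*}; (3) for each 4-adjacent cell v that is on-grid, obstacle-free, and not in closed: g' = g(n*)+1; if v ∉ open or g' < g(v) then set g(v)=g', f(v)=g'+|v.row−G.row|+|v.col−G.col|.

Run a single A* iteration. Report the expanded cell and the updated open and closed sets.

step 1: expand (3,4) (f=4, h=2) → closed; open now [(0,4) g=1 f=6, (1,2) g=2 f=6, (2,2) g=3 f=6, (4,4) g=3 f=4]

expanded=(3,4); open=[(0,4) g=1 f=6, (1,2) g=2 f=6, (2,2) g=3 f=6, (4,4) g=3 f=4]; closed=[(1,3), (1,4), (2,3), (2,4), (3,4)]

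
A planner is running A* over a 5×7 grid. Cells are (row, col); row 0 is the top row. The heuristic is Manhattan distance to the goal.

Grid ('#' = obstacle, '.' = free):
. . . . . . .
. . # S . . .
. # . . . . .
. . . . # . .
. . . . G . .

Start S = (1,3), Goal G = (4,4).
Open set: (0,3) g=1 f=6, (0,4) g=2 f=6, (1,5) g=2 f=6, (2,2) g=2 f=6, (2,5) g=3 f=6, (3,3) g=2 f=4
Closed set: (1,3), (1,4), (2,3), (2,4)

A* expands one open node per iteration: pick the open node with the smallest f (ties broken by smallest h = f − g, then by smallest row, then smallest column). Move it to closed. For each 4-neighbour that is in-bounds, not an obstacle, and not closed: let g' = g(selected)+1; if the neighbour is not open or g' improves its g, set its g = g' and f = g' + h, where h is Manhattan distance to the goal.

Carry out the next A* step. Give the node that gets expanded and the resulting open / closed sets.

step 1: expand (3,3) (f=4, h=2) → closed; open now [(0,3) g=1 f=6, (0,4) g=2 f=6, (1,5) g=2 f=6, (2,2) g=2 f=6, (2,5) g=3 f=6, (3,2) g=3 f=6, (4,3) g=3 f=4]

expanded=(3,3); open=[(0,3) g=1 f=6, (0,4) g=2 f=6, (1,5) g=2 f=6, (2,2) g=2 f=6, (2,5) g=3 f=6, (3,2) g=3 f=6, (4,3) g=3 f=4]; closed=[(1,3), (1,4), (2,3), (2,4), (3,3)]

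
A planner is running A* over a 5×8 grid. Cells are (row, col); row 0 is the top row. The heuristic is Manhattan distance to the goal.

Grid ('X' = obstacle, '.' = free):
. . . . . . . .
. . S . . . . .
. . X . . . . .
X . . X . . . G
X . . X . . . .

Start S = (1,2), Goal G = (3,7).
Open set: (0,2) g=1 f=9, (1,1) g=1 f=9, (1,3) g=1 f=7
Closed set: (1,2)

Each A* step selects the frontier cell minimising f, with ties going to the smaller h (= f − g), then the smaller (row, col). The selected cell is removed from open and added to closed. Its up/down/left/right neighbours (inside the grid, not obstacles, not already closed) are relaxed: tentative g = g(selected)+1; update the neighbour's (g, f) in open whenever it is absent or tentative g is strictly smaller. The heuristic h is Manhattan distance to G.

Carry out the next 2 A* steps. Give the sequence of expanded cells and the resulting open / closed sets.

order=[(1,3) → (1,4)]; open=[(0,2) g=1 f=9, (0,3) g=2 f=9, (0,4) g=3 f=9, (1,1) g=1 f=9, (1,5) g=3 f=7, (2,3) g=2 f=7, (2,4) g=3 f=7]; closed=[(1,2), (1,3), (1,4)]

step 1: expand (1,3) (f=7, h=6) → closed; open now [(0,2) g=1 f=9, (0,3) g=2 f=9, (1,1) g=1 f=9, (1,4) g=2 f=7, (2,3) g=2 f=7]
step 2: expand (1,4) (f=7, h=5) → closed; open now [(0,2) g=1 f=9, (0,3) g=2 f=9, (0,4) g=3 f=9, (1,1) g=1 f=9, (1,5) g=3 f=7, (2,3) g=2 f=7, (2,4) g=3 f=7]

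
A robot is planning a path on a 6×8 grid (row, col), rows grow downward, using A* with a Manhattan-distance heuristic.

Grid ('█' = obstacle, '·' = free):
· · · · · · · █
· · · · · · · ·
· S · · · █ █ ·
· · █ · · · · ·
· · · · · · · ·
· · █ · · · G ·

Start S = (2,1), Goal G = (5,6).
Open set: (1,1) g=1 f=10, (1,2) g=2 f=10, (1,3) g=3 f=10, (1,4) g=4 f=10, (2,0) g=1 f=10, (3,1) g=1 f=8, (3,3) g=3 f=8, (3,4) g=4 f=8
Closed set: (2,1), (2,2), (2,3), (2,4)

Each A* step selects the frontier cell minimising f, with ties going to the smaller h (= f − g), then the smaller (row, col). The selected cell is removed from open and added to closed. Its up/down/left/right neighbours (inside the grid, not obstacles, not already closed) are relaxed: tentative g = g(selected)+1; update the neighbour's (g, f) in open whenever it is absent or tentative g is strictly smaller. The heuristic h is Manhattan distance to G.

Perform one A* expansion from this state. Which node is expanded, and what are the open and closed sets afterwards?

expanded=(3,4); open=[(1,1) g=1 f=10, (1,2) g=2 f=10, (1,3) g=3 f=10, (1,4) g=4 f=10, (2,0) g=1 f=10, (3,1) g=1 f=8, (3,3) g=3 f=8, (3,5) g=5 f=8, (4,4) g=5 f=8]; closed=[(2,1), (2,2), (2,3), (2,4), (3,4)]

step 1: expand (3,4) (f=8, h=4) → closed; open now [(1,1) g=1 f=10, (1,2) g=2 f=10, (1,3) g=3 f=10, (1,4) g=4 f=10, (2,0) g=1 f=10, (3,1) g=1 f=8, (3,3) g=3 f=8, (3,5) g=5 f=8, (4,4) g=5 f=8]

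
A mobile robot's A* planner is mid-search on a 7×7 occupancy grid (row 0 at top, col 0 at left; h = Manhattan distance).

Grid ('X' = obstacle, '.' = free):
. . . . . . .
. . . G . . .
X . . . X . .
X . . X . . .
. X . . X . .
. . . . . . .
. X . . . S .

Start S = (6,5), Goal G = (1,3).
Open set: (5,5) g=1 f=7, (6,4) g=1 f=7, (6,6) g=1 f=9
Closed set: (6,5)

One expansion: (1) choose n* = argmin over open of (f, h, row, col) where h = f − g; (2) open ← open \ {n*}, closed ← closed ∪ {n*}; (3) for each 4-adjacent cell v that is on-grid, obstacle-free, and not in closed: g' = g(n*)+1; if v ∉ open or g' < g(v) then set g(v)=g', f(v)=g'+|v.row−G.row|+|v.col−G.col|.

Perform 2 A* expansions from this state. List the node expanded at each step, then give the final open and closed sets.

order=[(5,5) → (4,5)]; open=[(3,5) g=3 f=7, (4,6) g=3 f=9, (5,4) g=2 f=7, (5,6) g=2 f=9, (6,4) g=1 f=7, (6,6) g=1 f=9]; closed=[(4,5), (5,5), (6,5)]

step 1: expand (5,5) (f=7, h=6) → closed; open now [(4,5) g=2 f=7, (5,4) g=2 f=7, (5,6) g=2 f=9, (6,4) g=1 f=7, (6,6) g=1 f=9]
step 2: expand (4,5) (f=7, h=5) → closed; open now [(3,5) g=3 f=7, (4,6) g=3 f=9, (5,4) g=2 f=7, (5,6) g=2 f=9, (6,4) g=1 f=7, (6,6) g=1 f=9]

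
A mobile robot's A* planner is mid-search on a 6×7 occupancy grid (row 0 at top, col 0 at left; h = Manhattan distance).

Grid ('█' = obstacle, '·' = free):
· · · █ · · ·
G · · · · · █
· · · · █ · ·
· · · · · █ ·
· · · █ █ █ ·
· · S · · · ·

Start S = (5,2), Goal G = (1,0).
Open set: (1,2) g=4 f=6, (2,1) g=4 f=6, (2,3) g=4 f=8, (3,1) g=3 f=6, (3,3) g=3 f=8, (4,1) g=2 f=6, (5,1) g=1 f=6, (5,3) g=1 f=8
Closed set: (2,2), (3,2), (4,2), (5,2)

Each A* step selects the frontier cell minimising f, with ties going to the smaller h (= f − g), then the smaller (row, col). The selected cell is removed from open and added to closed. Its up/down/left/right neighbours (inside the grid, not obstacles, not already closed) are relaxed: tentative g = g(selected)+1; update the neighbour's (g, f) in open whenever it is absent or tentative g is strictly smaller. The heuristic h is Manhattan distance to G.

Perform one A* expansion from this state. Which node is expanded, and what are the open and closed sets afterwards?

step 1: expand (1,2) (f=6, h=2) → closed; open now [(0,2) g=5 f=8, (1,1) g=5 f=6, (1,3) g=5 f=8, (2,1) g=4 f=6, (2,3) g=4 f=8, (3,1) g=3 f=6, (3,3) g=3 f=8, (4,1) g=2 f=6, (5,1) g=1 f=6, (5,3) g=1 f=8]

expanded=(1,2); open=[(0,2) g=5 f=8, (1,1) g=5 f=6, (1,3) g=5 f=8, (2,1) g=4 f=6, (2,3) g=4 f=8, (3,1) g=3 f=6, (3,3) g=3 f=8, (4,1) g=2 f=6, (5,1) g=1 f=6, (5,3) g=1 f=8]; closed=[(1,2), (2,2), (3,2), (4,2), (5,2)]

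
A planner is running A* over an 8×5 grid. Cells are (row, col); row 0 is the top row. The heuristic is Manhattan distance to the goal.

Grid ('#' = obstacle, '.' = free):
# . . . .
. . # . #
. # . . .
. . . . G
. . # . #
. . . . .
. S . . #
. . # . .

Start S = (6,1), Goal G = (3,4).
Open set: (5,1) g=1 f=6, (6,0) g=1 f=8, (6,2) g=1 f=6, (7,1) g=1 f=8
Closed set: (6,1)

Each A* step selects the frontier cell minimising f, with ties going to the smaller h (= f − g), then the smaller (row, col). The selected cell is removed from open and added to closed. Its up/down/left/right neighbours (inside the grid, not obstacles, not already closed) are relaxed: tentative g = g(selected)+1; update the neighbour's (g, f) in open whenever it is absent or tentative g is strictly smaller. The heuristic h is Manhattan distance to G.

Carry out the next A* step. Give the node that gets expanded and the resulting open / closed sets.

expanded=(5,1); open=[(4,1) g=2 f=6, (5,0) g=2 f=8, (5,2) g=2 f=6, (6,0) g=1 f=8, (6,2) g=1 f=6, (7,1) g=1 f=8]; closed=[(5,1), (6,1)]

step 1: expand (5,1) (f=6, h=5) → closed; open now [(4,1) g=2 f=6, (5,0) g=2 f=8, (5,2) g=2 f=6, (6,0) g=1 f=8, (6,2) g=1 f=6, (7,1) g=1 f=8]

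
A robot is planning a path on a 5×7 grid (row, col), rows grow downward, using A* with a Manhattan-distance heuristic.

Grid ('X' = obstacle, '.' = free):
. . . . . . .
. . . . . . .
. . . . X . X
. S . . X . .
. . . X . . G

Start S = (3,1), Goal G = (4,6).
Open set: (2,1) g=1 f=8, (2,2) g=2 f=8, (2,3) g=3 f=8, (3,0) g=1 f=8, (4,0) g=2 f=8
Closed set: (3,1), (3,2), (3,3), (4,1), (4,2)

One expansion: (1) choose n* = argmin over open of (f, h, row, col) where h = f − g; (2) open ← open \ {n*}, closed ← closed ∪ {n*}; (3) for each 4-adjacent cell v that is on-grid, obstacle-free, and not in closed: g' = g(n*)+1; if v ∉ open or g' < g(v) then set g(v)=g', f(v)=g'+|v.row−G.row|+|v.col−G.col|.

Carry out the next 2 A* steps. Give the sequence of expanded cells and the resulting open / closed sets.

order=[(2,3) → (2,2)]; open=[(1,2) g=3 f=10, (1,3) g=4 f=10, (2,1) g=1 f=8, (3,0) g=1 f=8, (4,0) g=2 f=8]; closed=[(2,2), (2,3), (3,1), (3,2), (3,3), (4,1), (4,2)]

step 1: expand (2,3) (f=8, h=5) → closed; open now [(1,3) g=4 f=10, (2,1) g=1 f=8, (2,2) g=2 f=8, (3,0) g=1 f=8, (4,0) g=2 f=8]
step 2: expand (2,2) (f=8, h=6) → closed; open now [(1,2) g=3 f=10, (1,3) g=4 f=10, (2,1) g=1 f=8, (3,0) g=1 f=8, (4,0) g=2 f=8]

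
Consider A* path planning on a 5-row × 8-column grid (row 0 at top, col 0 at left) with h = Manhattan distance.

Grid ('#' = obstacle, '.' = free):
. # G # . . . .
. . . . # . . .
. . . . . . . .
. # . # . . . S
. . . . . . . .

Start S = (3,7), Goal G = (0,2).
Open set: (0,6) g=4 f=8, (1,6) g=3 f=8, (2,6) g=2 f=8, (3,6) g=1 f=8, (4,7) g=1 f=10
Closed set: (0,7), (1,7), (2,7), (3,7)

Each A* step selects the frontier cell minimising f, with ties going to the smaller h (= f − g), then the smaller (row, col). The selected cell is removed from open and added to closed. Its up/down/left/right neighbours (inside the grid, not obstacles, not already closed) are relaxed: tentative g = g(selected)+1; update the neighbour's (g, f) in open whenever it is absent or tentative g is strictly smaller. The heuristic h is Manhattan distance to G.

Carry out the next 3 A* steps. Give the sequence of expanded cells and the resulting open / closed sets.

order=[(0,6) → (0,5) → (0,4)]; open=[(1,5) g=6 f=10, (1,6) g=3 f=8, (2,6) g=2 f=8, (3,6) g=1 f=8, (4,7) g=1 f=10]; closed=[(0,4), (0,5), (0,6), (0,7), (1,7), (2,7), (3,7)]

step 1: expand (0,6) (f=8, h=4) → closed; open now [(0,5) g=5 f=8, (1,6) g=3 f=8, (2,6) g=2 f=8, (3,6) g=1 f=8, (4,7) g=1 f=10]
step 2: expand (0,5) (f=8, h=3) → closed; open now [(0,4) g=6 f=8, (1,5) g=6 f=10, (1,6) g=3 f=8, (2,6) g=2 f=8, (3,6) g=1 f=8, (4,7) g=1 f=10]
step 3: expand (0,4) (f=8, h=2) → closed; open now [(1,5) g=6 f=10, (1,6) g=3 f=8, (2,6) g=2 f=8, (3,6) g=1 f=8, (4,7) g=1 f=10]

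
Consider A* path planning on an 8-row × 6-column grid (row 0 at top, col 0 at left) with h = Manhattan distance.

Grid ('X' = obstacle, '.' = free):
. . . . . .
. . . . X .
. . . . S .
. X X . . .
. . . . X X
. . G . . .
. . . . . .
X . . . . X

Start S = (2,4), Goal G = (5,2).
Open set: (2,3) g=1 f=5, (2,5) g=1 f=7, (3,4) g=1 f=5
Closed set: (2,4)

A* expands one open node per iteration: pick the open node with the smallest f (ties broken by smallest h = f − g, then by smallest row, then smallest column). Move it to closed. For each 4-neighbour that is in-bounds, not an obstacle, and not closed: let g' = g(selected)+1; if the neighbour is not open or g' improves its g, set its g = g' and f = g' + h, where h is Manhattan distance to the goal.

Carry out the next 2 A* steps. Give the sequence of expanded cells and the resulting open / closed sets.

step 1: expand (2,3) (f=5, h=4) → closed; open now [(1,3) g=2 f=7, (2,2) g=2 f=5, (2,5) g=1 f=7, (3,3) g=2 f=5, (3,4) g=1 f=5]
step 2: expand (2,2) (f=5, h=3) → closed; open now [(1,2) g=3 f=7, (1,3) g=2 f=7, (2,1) g=3 f=7, (2,5) g=1 f=7, (3,3) g=2 f=5, (3,4) g=1 f=5]

order=[(2,3) → (2,2)]; open=[(1,2) g=3 f=7, (1,3) g=2 f=7, (2,1) g=3 f=7, (2,5) g=1 f=7, (3,3) g=2 f=5, (3,4) g=1 f=5]; closed=[(2,2), (2,3), (2,4)]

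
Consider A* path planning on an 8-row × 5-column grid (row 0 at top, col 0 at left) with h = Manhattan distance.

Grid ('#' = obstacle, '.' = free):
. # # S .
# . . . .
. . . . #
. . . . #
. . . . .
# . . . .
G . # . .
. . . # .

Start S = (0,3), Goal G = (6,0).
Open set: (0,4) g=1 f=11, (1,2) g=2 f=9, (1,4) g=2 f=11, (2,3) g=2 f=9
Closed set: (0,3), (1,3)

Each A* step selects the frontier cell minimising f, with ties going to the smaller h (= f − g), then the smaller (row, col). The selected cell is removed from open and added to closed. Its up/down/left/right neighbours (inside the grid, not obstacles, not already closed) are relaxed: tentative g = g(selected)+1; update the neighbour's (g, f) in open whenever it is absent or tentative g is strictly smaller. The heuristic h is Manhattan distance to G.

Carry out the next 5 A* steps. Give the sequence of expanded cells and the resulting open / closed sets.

order=[(1,2) → (1,1) → (2,1) → (2,0) → (3,0)]; open=[(0,4) g=1 f=11, (1,4) g=2 f=11, (2,2) g=3 f=9, (2,3) g=2 f=9, (3,1) g=5 f=9, (4,0) g=7 f=9]; closed=[(0,3), (1,1), (1,2), (1,3), (2,0), (2,1), (3,0)]

step 1: expand (1,2) (f=9, h=7) → closed; open now [(0,4) g=1 f=11, (1,1) g=3 f=9, (1,4) g=2 f=11, (2,2) g=3 f=9, (2,3) g=2 f=9]
step 2: expand (1,1) (f=9, h=6) → closed; open now [(0,4) g=1 f=11, (1,4) g=2 f=11, (2,1) g=4 f=9, (2,2) g=3 f=9, (2,3) g=2 f=9]
step 3: expand (2,1) (f=9, h=5) → closed; open now [(0,4) g=1 f=11, (1,4) g=2 f=11, (2,0) g=5 f=9, (2,2) g=3 f=9, (2,3) g=2 f=9, (3,1) g=5 f=9]
step 4: expand (2,0) (f=9, h=4) → closed; open now [(0,4) g=1 f=11, (1,4) g=2 f=11, (2,2) g=3 f=9, (2,3) g=2 f=9, (3,0) g=6 f=9, (3,1) g=5 f=9]
step 5: expand (3,0) (f=9, h=3) → closed; open now [(0,4) g=1 f=11, (1,4) g=2 f=11, (2,2) g=3 f=9, (2,3) g=2 f=9, (3,1) g=5 f=9, (4,0) g=7 f=9]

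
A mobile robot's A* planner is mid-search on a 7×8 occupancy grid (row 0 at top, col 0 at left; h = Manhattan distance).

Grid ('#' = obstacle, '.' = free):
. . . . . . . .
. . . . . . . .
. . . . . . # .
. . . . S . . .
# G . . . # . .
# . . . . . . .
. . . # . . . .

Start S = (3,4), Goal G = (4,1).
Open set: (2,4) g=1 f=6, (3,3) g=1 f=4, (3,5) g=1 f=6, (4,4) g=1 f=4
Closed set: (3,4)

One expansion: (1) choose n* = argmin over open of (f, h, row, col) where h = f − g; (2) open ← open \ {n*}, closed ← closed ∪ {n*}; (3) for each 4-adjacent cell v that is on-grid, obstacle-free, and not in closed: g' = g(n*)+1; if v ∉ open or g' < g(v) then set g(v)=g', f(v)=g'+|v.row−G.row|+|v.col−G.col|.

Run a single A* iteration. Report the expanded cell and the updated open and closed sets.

step 1: expand (3,3) (f=4, h=3) → closed; open now [(2,3) g=2 f=6, (2,4) g=1 f=6, (3,2) g=2 f=4, (3,5) g=1 f=6, (4,3) g=2 f=4, (4,4) g=1 f=4]

expanded=(3,3); open=[(2,3) g=2 f=6, (2,4) g=1 f=6, (3,2) g=2 f=4, (3,5) g=1 f=6, (4,3) g=2 f=4, (4,4) g=1 f=4]; closed=[(3,3), (3,4)]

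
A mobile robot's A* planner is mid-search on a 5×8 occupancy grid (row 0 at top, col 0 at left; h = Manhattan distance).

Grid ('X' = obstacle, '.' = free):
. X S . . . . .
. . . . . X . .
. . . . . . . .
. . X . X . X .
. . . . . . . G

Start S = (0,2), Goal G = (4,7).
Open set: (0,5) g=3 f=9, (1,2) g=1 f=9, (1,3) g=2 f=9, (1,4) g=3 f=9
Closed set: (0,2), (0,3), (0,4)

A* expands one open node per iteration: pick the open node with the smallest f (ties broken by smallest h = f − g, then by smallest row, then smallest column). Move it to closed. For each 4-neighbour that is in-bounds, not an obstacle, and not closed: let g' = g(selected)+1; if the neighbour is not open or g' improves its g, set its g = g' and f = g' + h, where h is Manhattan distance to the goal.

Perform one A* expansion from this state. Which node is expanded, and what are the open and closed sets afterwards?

step 1: expand (0,5) (f=9, h=6) → closed; open now [(0,6) g=4 f=9, (1,2) g=1 f=9, (1,3) g=2 f=9, (1,4) g=3 f=9]

expanded=(0,5); open=[(0,6) g=4 f=9, (1,2) g=1 f=9, (1,3) g=2 f=9, (1,4) g=3 f=9]; closed=[(0,2), (0,3), (0,4), (0,5)]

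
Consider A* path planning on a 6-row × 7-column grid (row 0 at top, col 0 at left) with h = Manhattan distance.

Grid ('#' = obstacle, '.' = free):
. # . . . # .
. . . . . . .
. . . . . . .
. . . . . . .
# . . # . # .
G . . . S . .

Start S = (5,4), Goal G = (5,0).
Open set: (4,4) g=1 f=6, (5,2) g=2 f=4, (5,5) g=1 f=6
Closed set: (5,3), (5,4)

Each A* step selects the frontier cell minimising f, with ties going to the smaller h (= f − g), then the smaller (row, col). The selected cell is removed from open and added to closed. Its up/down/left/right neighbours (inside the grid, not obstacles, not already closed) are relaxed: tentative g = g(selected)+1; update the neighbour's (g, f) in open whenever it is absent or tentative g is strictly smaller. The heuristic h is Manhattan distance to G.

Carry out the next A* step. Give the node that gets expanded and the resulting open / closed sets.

expanded=(5,2); open=[(4,2) g=3 f=6, (4,4) g=1 f=6, (5,1) g=3 f=4, (5,5) g=1 f=6]; closed=[(5,2), (5,3), (5,4)]

step 1: expand (5,2) (f=4, h=2) → closed; open now [(4,2) g=3 f=6, (4,4) g=1 f=6, (5,1) g=3 f=4, (5,5) g=1 f=6]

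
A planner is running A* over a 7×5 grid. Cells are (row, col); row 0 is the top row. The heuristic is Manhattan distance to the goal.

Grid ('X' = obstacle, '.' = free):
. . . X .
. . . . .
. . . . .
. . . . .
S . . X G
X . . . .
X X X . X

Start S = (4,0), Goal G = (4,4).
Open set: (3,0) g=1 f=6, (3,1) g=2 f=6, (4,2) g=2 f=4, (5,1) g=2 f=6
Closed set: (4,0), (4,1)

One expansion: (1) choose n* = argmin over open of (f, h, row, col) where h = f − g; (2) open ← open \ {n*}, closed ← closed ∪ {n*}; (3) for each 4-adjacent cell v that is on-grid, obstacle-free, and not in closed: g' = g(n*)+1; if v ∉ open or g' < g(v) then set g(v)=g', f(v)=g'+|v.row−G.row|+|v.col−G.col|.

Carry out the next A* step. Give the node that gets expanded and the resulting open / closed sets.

step 1: expand (4,2) (f=4, h=2) → closed; open now [(3,0) g=1 f=6, (3,1) g=2 f=6, (3,2) g=3 f=6, (5,1) g=2 f=6, (5,2) g=3 f=6]

expanded=(4,2); open=[(3,0) g=1 f=6, (3,1) g=2 f=6, (3,2) g=3 f=6, (5,1) g=2 f=6, (5,2) g=3 f=6]; closed=[(4,0), (4,1), (4,2)]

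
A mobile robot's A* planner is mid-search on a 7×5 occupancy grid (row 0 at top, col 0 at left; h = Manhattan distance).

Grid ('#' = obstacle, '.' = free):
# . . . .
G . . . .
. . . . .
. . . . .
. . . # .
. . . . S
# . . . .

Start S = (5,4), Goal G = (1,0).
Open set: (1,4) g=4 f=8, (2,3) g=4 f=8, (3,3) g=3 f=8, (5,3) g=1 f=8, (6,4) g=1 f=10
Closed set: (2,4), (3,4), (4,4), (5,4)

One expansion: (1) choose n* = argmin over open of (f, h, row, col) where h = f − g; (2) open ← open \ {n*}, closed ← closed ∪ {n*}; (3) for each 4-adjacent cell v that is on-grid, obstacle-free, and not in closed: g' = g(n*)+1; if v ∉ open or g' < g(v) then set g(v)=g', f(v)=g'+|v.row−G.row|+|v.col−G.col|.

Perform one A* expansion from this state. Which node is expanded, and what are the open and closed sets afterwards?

expanded=(1,4); open=[(0,4) g=5 f=10, (1,3) g=5 f=8, (2,3) g=4 f=8, (3,3) g=3 f=8, (5,3) g=1 f=8, (6,4) g=1 f=10]; closed=[(1,4), (2,4), (3,4), (4,4), (5,4)]

step 1: expand (1,4) (f=8, h=4) → closed; open now [(0,4) g=5 f=10, (1,3) g=5 f=8, (2,3) g=4 f=8, (3,3) g=3 f=8, (5,3) g=1 f=8, (6,4) g=1 f=10]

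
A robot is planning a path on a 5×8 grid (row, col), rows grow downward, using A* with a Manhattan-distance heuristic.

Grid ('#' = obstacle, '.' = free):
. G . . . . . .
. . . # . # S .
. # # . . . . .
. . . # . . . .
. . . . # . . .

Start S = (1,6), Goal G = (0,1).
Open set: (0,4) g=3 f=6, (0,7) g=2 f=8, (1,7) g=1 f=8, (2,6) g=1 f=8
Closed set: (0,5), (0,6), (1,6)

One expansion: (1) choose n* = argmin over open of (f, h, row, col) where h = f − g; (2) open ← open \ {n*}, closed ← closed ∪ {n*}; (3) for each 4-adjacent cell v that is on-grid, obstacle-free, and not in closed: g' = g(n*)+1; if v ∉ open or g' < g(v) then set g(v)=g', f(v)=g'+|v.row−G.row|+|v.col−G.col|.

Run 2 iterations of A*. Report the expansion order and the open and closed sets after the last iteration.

order=[(0,4) → (0,3)]; open=[(0,2) g=5 f=6, (0,7) g=2 f=8, (1,4) g=4 f=8, (1,7) g=1 f=8, (2,6) g=1 f=8]; closed=[(0,3), (0,4), (0,5), (0,6), (1,6)]

step 1: expand (0,4) (f=6, h=3) → closed; open now [(0,3) g=4 f=6, (0,7) g=2 f=8, (1,4) g=4 f=8, (1,7) g=1 f=8, (2,6) g=1 f=8]
step 2: expand (0,3) (f=6, h=2) → closed; open now [(0,2) g=5 f=6, (0,7) g=2 f=8, (1,4) g=4 f=8, (1,7) g=1 f=8, (2,6) g=1 f=8]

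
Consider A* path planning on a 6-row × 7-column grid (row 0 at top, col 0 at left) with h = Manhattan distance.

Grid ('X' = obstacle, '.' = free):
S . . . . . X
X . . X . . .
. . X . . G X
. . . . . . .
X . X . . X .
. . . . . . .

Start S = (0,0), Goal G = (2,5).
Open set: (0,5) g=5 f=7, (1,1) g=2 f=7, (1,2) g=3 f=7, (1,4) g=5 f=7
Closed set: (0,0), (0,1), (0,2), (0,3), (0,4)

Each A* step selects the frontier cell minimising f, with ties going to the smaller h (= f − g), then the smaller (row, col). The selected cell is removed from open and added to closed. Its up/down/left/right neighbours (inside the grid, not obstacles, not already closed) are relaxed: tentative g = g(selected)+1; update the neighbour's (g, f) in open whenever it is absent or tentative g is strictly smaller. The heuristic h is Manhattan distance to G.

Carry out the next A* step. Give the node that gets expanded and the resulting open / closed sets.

expanded=(0,5); open=[(1,1) g=2 f=7, (1,2) g=3 f=7, (1,4) g=5 f=7, (1,5) g=6 f=7]; closed=[(0,0), (0,1), (0,2), (0,3), (0,4), (0,5)]

step 1: expand (0,5) (f=7, h=2) → closed; open now [(1,1) g=2 f=7, (1,2) g=3 f=7, (1,4) g=5 f=7, (1,5) g=6 f=7]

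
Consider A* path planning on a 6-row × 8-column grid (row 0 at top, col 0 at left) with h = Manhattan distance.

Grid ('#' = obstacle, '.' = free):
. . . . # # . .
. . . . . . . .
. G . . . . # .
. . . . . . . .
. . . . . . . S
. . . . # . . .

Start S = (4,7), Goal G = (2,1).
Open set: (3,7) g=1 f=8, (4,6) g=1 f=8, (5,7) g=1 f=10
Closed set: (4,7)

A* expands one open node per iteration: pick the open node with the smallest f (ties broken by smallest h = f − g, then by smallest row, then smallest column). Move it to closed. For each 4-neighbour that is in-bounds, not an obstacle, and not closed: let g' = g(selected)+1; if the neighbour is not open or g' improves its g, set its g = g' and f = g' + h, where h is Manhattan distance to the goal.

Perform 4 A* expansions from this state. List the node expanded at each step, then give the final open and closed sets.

step 1: expand (3,7) (f=8, h=7) → closed; open now [(2,7) g=2 f=8, (3,6) g=2 f=8, (4,6) g=1 f=8, (5,7) g=1 f=10]
step 2: expand (2,7) (f=8, h=6) → closed; open now [(1,7) g=3 f=10, (3,6) g=2 f=8, (4,6) g=1 f=8, (5,7) g=1 f=10]
step 3: expand (3,6) (f=8, h=6) → closed; open now [(1,7) g=3 f=10, (3,5) g=3 f=8, (4,6) g=1 f=8, (5,7) g=1 f=10]
step 4: expand (3,5) (f=8, h=5) → closed; open now [(1,7) g=3 f=10, (2,5) g=4 f=8, (3,4) g=4 f=8, (4,5) g=4 f=10, (4,6) g=1 f=8, (5,7) g=1 f=10]

order=[(3,7) → (2,7) → (3,6) → (3,5)]; open=[(1,7) g=3 f=10, (2,5) g=4 f=8, (3,4) g=4 f=8, (4,5) g=4 f=10, (4,6) g=1 f=8, (5,7) g=1 f=10]; closed=[(2,7), (3,5), (3,6), (3,7), (4,7)]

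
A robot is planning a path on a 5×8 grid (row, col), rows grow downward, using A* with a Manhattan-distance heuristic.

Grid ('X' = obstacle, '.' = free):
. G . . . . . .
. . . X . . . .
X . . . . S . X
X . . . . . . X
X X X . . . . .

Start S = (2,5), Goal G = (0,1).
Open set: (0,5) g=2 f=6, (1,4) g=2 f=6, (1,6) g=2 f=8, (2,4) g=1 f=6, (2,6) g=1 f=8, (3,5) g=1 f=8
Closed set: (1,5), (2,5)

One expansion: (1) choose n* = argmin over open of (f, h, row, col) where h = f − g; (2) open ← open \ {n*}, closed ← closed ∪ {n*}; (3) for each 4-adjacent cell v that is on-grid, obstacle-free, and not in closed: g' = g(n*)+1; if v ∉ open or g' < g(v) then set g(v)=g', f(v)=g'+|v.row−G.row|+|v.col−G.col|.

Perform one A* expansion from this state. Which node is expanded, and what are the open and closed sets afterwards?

expanded=(0,5); open=[(0,4) g=3 f=6, (0,6) g=3 f=8, (1,4) g=2 f=6, (1,6) g=2 f=8, (2,4) g=1 f=6, (2,6) g=1 f=8, (3,5) g=1 f=8]; closed=[(0,5), (1,5), (2,5)]

step 1: expand (0,5) (f=6, h=4) → closed; open now [(0,4) g=3 f=6, (0,6) g=3 f=8, (1,4) g=2 f=6, (1,6) g=2 f=8, (2,4) g=1 f=6, (2,6) g=1 f=8, (3,5) g=1 f=8]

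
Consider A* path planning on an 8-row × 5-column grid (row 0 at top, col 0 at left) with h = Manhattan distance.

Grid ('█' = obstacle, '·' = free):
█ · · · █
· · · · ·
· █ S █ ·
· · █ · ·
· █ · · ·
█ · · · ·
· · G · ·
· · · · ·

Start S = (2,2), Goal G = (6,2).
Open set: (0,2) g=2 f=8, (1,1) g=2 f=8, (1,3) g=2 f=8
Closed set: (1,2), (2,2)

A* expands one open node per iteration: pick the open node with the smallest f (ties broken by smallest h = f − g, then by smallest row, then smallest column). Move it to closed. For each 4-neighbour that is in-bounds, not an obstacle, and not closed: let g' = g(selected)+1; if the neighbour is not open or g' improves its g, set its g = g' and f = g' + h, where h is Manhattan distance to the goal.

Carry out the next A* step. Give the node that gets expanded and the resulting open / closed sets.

step 1: expand (0,2) (f=8, h=6) → closed; open now [(0,1) g=3 f=10, (0,3) g=3 f=10, (1,1) g=2 f=8, (1,3) g=2 f=8]

expanded=(0,2); open=[(0,1) g=3 f=10, (0,3) g=3 f=10, (1,1) g=2 f=8, (1,3) g=2 f=8]; closed=[(0,2), (1,2), (2,2)]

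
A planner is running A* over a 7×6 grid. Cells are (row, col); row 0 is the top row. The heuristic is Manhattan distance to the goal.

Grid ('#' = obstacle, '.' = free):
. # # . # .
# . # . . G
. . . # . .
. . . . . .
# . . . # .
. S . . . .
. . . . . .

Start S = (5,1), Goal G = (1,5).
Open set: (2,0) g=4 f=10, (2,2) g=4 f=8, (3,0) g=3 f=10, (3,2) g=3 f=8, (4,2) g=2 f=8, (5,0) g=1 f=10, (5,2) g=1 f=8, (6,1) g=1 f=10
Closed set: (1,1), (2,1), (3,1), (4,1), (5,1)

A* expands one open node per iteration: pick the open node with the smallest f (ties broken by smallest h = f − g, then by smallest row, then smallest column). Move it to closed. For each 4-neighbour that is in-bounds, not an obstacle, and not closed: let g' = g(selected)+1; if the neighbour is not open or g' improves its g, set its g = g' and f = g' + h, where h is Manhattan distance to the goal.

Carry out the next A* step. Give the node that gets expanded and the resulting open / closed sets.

step 1: expand (2,2) (f=8, h=4) → closed; open now [(2,0) g=4 f=10, (3,0) g=3 f=10, (3,2) g=3 f=8, (4,2) g=2 f=8, (5,0) g=1 f=10, (5,2) g=1 f=8, (6,1) g=1 f=10]

expanded=(2,2); open=[(2,0) g=4 f=10, (3,0) g=3 f=10, (3,2) g=3 f=8, (4,2) g=2 f=8, (5,0) g=1 f=10, (5,2) g=1 f=8, (6,1) g=1 f=10]; closed=[(1,1), (2,1), (2,2), (3,1), (4,1), (5,1)]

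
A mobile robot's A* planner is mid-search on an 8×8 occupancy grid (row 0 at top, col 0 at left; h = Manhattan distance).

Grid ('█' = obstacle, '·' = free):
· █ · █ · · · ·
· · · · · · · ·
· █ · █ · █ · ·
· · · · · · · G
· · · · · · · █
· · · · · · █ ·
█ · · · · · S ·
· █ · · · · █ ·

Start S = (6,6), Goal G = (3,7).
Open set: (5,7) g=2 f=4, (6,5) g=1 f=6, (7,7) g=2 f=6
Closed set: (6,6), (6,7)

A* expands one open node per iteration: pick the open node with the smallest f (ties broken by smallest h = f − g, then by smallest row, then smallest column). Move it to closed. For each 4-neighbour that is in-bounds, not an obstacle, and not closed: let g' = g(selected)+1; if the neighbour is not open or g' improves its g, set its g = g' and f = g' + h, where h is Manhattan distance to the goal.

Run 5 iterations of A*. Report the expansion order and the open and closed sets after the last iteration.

step 1: expand (5,7) (f=4, h=2) → closed; open now [(6,5) g=1 f=6, (7,7) g=2 f=6]
step 2: expand (7,7) (f=6, h=4) → closed; open now [(6,5) g=1 f=6]
step 3: expand (6,5) (f=6, h=5) → closed; open now [(5,5) g=2 f=6, (6,4) g=2 f=8, (7,5) g=2 f=8]
step 4: expand (5,5) (f=6, h=4) → closed; open now [(4,5) g=3 f=6, (5,4) g=3 f=8, (6,4) g=2 f=8, (7,5) g=2 f=8]
step 5: expand (4,5) (f=6, h=3) → closed; open now [(3,5) g=4 f=6, (4,4) g=4 f=8, (4,6) g=4 f=6, (5,4) g=3 f=8, (6,4) g=2 f=8, (7,5) g=2 f=8]

order=[(5,7) → (7,7) → (6,5) → (5,5) → (4,5)]; open=[(3,5) g=4 f=6, (4,4) g=4 f=8, (4,6) g=4 f=6, (5,4) g=3 f=8, (6,4) g=2 f=8, (7,5) g=2 f=8]; closed=[(4,5), (5,5), (5,7), (6,5), (6,6), (6,7), (7,7)]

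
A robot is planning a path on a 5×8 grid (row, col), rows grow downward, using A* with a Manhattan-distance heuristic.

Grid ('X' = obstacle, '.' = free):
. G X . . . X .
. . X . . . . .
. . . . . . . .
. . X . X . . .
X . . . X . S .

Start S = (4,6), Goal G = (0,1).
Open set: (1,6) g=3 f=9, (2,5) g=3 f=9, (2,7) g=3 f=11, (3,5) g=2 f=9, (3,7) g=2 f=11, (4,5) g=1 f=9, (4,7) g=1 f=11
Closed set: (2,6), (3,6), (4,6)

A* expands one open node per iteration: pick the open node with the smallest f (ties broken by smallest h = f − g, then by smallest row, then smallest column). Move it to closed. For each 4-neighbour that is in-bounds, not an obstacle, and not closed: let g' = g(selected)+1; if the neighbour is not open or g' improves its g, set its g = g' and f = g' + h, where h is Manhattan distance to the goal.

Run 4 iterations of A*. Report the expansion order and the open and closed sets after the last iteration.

order=[(1,6) → (1,5) → (0,5) → (0,4)]; open=[(0,3) g=7 f=9, (1,4) g=5 f=9, (1,7) g=4 f=11, (2,5) g=3 f=9, (2,7) g=3 f=11, (3,5) g=2 f=9, (3,7) g=2 f=11, (4,5) g=1 f=9, (4,7) g=1 f=11]; closed=[(0,4), (0,5), (1,5), (1,6), (2,6), (3,6), (4,6)]

step 1: expand (1,6) (f=9, h=6) → closed; open now [(1,5) g=4 f=9, (1,7) g=4 f=11, (2,5) g=3 f=9, (2,7) g=3 f=11, (3,5) g=2 f=9, (3,7) g=2 f=11, (4,5) g=1 f=9, (4,7) g=1 f=11]
step 2: expand (1,5) (f=9, h=5) → closed; open now [(0,5) g=5 f=9, (1,4) g=5 f=9, (1,7) g=4 f=11, (2,5) g=3 f=9, (2,7) g=3 f=11, (3,5) g=2 f=9, (3,7) g=2 f=11, (4,5) g=1 f=9, (4,7) g=1 f=11]
step 3: expand (0,5) (f=9, h=4) → closed; open now [(0,4) g=6 f=9, (1,4) g=5 f=9, (1,7) g=4 f=11, (2,5) g=3 f=9, (2,7) g=3 f=11, (3,5) g=2 f=9, (3,7) g=2 f=11, (4,5) g=1 f=9, (4,7) g=1 f=11]
step 4: expand (0,4) (f=9, h=3) → closed; open now [(0,3) g=7 f=9, (1,4) g=5 f=9, (1,7) g=4 f=11, (2,5) g=3 f=9, (2,7) g=3 f=11, (3,5) g=2 f=9, (3,7) g=2 f=11, (4,5) g=1 f=9, (4,7) g=1 f=11]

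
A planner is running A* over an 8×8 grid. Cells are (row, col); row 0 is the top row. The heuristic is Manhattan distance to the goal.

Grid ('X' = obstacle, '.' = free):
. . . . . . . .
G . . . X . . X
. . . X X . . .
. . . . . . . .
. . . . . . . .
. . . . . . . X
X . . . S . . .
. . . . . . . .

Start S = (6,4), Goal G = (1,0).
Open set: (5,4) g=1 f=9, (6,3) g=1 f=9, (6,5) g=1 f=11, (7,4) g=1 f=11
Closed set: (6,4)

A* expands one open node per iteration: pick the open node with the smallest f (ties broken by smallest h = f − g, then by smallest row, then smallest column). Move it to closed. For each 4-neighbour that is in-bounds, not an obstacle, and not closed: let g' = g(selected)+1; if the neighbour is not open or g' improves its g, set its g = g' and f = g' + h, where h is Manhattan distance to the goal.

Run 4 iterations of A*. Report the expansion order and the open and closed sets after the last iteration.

order=[(5,4) → (4,4) → (3,4) → (3,3)]; open=[(3,2) g=5 f=9, (3,5) g=4 f=11, (4,3) g=3 f=9, (4,5) g=3 f=11, (5,3) g=2 f=9, (5,5) g=2 f=11, (6,3) g=1 f=9, (6,5) g=1 f=11, (7,4) g=1 f=11]; closed=[(3,3), (3,4), (4,4), (5,4), (6,4)]

step 1: expand (5,4) (f=9, h=8) → closed; open now [(4,4) g=2 f=9, (5,3) g=2 f=9, (5,5) g=2 f=11, (6,3) g=1 f=9, (6,5) g=1 f=11, (7,4) g=1 f=11]
step 2: expand (4,4) (f=9, h=7) → closed; open now [(3,4) g=3 f=9, (4,3) g=3 f=9, (4,5) g=3 f=11, (5,3) g=2 f=9, (5,5) g=2 f=11, (6,3) g=1 f=9, (6,5) g=1 f=11, (7,4) g=1 f=11]
step 3: expand (3,4) (f=9, h=6) → closed; open now [(3,3) g=4 f=9, (3,5) g=4 f=11, (4,3) g=3 f=9, (4,5) g=3 f=11, (5,3) g=2 f=9, (5,5) g=2 f=11, (6,3) g=1 f=9, (6,5) g=1 f=11, (7,4) g=1 f=11]
step 4: expand (3,3) (f=9, h=5) → closed; open now [(3,2) g=5 f=9, (3,5) g=4 f=11, (4,3) g=3 f=9, (4,5) g=3 f=11, (5,3) g=2 f=9, (5,5) g=2 f=11, (6,3) g=1 f=9, (6,5) g=1 f=11, (7,4) g=1 f=11]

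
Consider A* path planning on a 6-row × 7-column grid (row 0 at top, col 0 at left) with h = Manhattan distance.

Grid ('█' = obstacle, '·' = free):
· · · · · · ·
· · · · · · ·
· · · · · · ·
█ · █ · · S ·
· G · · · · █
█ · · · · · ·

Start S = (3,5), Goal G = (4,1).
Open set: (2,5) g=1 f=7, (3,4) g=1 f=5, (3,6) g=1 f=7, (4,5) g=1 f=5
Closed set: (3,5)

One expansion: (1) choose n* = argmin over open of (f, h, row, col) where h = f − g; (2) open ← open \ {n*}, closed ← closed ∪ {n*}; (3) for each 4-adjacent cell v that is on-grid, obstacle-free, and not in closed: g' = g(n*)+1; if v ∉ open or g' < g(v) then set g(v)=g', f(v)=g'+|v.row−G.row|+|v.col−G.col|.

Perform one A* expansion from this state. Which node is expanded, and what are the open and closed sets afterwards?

expanded=(3,4); open=[(2,4) g=2 f=7, (2,5) g=1 f=7, (3,3) g=2 f=5, (3,6) g=1 f=7, (4,4) g=2 f=5, (4,5) g=1 f=5]; closed=[(3,4), (3,5)]

step 1: expand (3,4) (f=5, h=4) → closed; open now [(2,4) g=2 f=7, (2,5) g=1 f=7, (3,3) g=2 f=5, (3,6) g=1 f=7, (4,4) g=2 f=5, (4,5) g=1 f=5]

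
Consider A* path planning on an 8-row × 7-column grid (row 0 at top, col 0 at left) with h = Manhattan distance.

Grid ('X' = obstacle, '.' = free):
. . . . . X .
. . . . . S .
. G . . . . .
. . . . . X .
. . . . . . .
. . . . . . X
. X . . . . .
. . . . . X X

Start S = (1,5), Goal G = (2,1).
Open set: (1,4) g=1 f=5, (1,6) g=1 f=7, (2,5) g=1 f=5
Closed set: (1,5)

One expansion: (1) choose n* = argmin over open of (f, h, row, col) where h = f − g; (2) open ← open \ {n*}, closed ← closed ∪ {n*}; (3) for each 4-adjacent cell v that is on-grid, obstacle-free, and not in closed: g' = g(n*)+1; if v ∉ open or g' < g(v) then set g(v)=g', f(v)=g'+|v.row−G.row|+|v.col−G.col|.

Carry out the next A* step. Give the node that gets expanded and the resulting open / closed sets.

expanded=(1,4); open=[(0,4) g=2 f=7, (1,3) g=2 f=5, (1,6) g=1 f=7, (2,4) g=2 f=5, (2,5) g=1 f=5]; closed=[(1,4), (1,5)]

step 1: expand (1,4) (f=5, h=4) → closed; open now [(0,4) g=2 f=7, (1,3) g=2 f=5, (1,6) g=1 f=7, (2,4) g=2 f=5, (2,5) g=1 f=5]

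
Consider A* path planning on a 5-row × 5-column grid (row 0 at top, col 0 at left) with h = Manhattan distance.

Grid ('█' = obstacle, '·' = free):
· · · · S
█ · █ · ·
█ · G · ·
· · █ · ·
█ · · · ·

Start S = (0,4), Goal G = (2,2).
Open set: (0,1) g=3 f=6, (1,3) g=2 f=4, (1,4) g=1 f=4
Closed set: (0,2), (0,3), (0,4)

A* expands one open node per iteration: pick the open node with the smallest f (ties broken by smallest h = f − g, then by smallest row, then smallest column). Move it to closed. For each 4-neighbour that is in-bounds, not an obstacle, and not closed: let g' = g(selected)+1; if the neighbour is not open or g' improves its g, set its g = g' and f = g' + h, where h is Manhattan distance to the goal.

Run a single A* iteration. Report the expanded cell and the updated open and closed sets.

expanded=(1,3); open=[(0,1) g=3 f=6, (1,4) g=1 f=4, (2,3) g=3 f=4]; closed=[(0,2), (0,3), (0,4), (1,3)]

step 1: expand (1,3) (f=4, h=2) → closed; open now [(0,1) g=3 f=6, (1,4) g=1 f=4, (2,3) g=3 f=4]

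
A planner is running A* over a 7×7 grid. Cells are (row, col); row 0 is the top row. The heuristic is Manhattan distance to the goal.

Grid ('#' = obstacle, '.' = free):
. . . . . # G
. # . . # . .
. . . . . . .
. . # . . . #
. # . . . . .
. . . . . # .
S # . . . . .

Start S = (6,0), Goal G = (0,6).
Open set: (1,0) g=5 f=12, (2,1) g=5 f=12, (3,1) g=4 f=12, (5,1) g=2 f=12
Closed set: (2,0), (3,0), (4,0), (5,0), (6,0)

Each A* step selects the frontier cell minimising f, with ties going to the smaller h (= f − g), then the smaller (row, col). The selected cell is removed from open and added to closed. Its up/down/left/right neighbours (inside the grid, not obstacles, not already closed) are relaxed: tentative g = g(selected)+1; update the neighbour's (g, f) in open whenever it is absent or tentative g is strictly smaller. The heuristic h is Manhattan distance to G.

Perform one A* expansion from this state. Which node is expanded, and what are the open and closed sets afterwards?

step 1: expand (1,0) (f=12, h=7) → closed; open now [(0,0) g=6 f=12, (2,1) g=5 f=12, (3,1) g=4 f=12, (5,1) g=2 f=12]

expanded=(1,0); open=[(0,0) g=6 f=12, (2,1) g=5 f=12, (3,1) g=4 f=12, (5,1) g=2 f=12]; closed=[(1,0), (2,0), (3,0), (4,0), (5,0), (6,0)]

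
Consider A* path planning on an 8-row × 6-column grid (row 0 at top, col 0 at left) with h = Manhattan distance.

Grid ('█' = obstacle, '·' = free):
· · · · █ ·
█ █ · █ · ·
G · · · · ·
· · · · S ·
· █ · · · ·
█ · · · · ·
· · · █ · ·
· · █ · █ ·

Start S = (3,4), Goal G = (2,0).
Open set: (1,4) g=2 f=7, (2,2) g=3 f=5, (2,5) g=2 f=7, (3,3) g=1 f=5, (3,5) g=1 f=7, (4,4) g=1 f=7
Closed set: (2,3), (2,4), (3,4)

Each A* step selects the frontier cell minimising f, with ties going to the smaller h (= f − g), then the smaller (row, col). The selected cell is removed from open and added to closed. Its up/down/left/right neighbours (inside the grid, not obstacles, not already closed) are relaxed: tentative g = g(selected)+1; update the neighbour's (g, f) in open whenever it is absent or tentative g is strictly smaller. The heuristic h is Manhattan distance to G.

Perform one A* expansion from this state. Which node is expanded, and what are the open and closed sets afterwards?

expanded=(2,2); open=[(1,2) g=4 f=7, (1,4) g=2 f=7, (2,1) g=4 f=5, (2,5) g=2 f=7, (3,2) g=4 f=7, (3,3) g=1 f=5, (3,5) g=1 f=7, (4,4) g=1 f=7]; closed=[(2,2), (2,3), (2,4), (3,4)]

step 1: expand (2,2) (f=5, h=2) → closed; open now [(1,2) g=4 f=7, (1,4) g=2 f=7, (2,1) g=4 f=5, (2,5) g=2 f=7, (3,2) g=4 f=7, (3,3) g=1 f=5, (3,5) g=1 f=7, (4,4) g=1 f=7]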